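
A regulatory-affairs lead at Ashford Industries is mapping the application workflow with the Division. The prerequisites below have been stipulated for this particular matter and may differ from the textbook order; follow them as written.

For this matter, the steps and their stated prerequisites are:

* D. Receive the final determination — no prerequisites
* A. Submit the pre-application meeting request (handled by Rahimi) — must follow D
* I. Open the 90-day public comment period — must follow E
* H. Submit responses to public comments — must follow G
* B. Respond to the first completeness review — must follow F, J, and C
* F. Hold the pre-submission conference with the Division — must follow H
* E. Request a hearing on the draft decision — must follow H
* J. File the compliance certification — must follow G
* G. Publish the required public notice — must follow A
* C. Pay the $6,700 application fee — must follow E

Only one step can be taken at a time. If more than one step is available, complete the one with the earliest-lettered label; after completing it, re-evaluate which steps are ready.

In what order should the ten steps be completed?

D has no prerequisites → D first.
Next only A has its prerequisites met → A.
G needed A, now all done → G.
Now H and J have their prerequisites met. H has the earlier label, so H next.
E and F now also ready, so the ready set is {E, F, J}; E has the earlier label → E.
C and I now also ready, so the ready set is {C, F, I, J}; C has the earlier label → C.
Ready: F, I and J. F has the earlier label → F.
I and J are both available; I has the earlier label → I.
That leaves J as the only ready step → J.
That leaves B as the only ready step → B.

D A G H E C F I J B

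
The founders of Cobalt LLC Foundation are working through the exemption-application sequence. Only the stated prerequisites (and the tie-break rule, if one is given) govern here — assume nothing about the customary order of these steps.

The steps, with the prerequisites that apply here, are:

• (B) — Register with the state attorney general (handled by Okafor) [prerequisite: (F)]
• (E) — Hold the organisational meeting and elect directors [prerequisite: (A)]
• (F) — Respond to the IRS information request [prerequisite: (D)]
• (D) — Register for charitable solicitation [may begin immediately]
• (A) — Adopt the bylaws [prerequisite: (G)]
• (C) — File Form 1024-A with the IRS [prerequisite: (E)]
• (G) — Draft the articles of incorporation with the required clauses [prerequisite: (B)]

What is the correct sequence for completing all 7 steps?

(D) is the only step with nothing outstanding, so it goes first.
That leaves (F) as the only ready step → (F).
That leaves (B) as the only ready step → (B).
That leaves (G) as the only ready step → (G).
(A) needed (G), now all done → (A).
(E) needed (A), now all done → (E).
That leaves (C) as the only ready step → (C).

(D) → (F) → (B) → (G) → (A) → (E) → (C)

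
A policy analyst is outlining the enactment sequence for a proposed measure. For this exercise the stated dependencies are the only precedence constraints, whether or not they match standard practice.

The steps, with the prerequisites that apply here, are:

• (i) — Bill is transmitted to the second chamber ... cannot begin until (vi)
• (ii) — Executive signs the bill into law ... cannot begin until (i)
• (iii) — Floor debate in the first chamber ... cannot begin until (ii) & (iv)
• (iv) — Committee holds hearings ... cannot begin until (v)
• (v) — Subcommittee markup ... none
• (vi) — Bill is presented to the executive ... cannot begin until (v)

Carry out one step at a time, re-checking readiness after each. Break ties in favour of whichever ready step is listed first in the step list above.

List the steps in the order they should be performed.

(v), (iv), (vi), (i), (ii), (iii)

Only (v) has no prerequisites, so it is first.
Ready: (iv) and (vi). (iv) is listed earlier → (iv).
(vi) needed (v), now all done → (vi).
(i) is the only step now ready → (i).
(ii) needed (i), now all done → (ii).
(iii) needed (ii) and (iv), now all done → (iii).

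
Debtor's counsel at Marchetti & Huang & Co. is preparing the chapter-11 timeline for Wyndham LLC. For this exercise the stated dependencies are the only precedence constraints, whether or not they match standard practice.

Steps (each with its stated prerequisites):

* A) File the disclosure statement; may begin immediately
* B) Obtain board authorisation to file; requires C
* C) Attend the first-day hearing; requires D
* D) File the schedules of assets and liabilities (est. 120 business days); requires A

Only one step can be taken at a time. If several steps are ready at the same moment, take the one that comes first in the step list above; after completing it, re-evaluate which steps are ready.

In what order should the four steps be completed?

A D C B

Only A has no prerequisites, so it is first.
D is the only step now ready → D.
Next only C has its prerequisites met → C.
Next only B has its prerequisites met → B.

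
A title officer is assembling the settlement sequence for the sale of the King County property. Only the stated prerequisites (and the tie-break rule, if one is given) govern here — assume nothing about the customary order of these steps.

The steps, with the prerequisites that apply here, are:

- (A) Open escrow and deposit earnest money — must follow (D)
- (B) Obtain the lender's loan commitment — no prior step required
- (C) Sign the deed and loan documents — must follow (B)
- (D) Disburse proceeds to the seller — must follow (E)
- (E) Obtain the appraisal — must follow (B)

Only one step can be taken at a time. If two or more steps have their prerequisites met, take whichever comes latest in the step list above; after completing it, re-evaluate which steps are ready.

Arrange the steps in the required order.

Only (B) has no prerequisites, so it is first.
(E) and (C) are both available; (E) is listed later → (E).
Now (D) and (C) have their prerequisites met. (D) is listed later, so (D) next.
(C) and (A) are both available; (C) is listed later → (C).
That leaves (A) as the only ready step → (A).

(B) → (E) → (D) → (C) → (A)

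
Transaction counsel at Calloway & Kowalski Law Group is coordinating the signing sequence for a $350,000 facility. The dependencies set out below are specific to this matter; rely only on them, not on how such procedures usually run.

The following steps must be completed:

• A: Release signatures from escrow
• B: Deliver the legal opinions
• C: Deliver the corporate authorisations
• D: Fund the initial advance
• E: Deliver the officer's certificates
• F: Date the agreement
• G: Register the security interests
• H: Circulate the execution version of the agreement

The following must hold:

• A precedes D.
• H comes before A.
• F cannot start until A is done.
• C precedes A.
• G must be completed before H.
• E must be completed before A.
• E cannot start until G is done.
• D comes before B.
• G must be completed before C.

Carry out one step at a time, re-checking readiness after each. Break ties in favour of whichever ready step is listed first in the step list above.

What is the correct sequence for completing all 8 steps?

G C E H A D B F

G is the only step with nothing outstanding, so it goes first.
C, E and H are all available; C is listed earlier → C.
Now E and H have their prerequisites met. E is listed earlier, so E next.
That leaves H as the only ready step → H.
Next only A has its prerequisites met → A.
Ready: D and F. D is listed earlier → D.
B and F are both available; B is listed earlier → B.
F needed A, now all done → F.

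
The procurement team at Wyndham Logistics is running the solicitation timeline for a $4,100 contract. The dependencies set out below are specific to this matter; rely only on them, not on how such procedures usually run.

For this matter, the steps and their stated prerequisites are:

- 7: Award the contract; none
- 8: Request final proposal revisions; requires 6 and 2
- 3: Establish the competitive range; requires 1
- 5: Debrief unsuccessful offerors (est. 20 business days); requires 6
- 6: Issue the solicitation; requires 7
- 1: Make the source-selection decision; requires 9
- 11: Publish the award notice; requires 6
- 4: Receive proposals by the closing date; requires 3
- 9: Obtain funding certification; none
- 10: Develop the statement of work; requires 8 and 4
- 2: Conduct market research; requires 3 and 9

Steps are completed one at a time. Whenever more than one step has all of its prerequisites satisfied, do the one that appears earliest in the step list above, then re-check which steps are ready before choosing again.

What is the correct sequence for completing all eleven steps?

7 and 9 have no prerequisites; 7 is listed earlier, so 7 is first.
Ready: 6 and 9. 6 is listed earlier → 6.
Now 5, 11 and 9 have their prerequisites met. 5 is listed earlier, so 5 next.
11 and 9 are both available; 11 is listed earlier → 11.
Next only 9 has its prerequisites met → 9.
1 is the only step now ready → 1.
3 needed 1, now all done → 3.
Ready: 4 and 2. 4 is listed earlier → 4.
That leaves 2 as the only ready step → 2.
8 is the only step now ready → 8.
10 is the only step now ready → 10.

7, 6, 5, 11, 9, 1, 3, 4, 2, 8, 10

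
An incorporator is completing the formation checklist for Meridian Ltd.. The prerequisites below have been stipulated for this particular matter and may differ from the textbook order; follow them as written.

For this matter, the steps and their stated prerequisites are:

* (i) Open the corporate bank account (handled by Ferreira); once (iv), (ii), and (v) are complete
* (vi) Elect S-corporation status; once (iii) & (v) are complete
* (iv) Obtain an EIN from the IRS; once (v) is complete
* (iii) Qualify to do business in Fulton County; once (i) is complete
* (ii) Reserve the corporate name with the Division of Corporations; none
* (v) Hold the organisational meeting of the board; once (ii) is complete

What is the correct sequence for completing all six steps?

(ii) is the only step with nothing outstanding, so it goes first.
(v) needed (ii), now all done → (v).
(iv) needed (v), now all done → (iv).
(i) needed (iv), (ii) and (v), now all done → (i).
That leaves (iii) as the only ready step → (iii).
That leaves (vi) as the only ready step → (vi).

(ii), (v), (iv), (i), (iii), (vi)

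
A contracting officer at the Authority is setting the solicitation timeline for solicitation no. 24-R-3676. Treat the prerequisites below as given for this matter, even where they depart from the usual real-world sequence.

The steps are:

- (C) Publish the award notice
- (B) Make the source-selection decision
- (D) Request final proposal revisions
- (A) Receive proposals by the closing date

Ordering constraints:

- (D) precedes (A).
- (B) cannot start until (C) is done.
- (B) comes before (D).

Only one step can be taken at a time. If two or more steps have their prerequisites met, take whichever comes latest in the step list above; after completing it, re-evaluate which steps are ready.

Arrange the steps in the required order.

(C), (B), (D), (A)

(C) has no prerequisites → (C) first.
(B) is the only step now ready → (B).
(D) needed (B), now all done → (D).
(A) needed (D), now all done → (A).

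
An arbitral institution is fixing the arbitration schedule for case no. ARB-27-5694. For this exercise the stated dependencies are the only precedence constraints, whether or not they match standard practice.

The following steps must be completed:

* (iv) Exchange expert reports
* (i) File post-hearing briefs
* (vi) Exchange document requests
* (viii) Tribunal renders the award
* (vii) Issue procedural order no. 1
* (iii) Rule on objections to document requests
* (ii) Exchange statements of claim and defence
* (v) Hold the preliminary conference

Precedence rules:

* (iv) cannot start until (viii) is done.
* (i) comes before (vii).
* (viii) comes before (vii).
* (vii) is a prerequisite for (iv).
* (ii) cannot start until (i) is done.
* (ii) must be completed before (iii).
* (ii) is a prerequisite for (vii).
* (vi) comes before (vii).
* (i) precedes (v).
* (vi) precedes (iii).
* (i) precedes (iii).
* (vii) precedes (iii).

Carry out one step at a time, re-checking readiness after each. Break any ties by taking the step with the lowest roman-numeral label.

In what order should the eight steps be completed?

(i), (ii), (v), (vi), (viii), (vii), (iii), (iv)

Nothing is required for (i), (vi) and (viii). (i) has the earlier label → (i) first.
(ii) and (v) now also ready, so the ready set is {(ii), (v), (vi), (viii)}; (ii) has the earlier label → (ii).
Ready: (v), (vi) and (viii). (v) has the earlier label → (v).
Ready: (vi) and (viii). (vi) has the earlier label → (vi).
That leaves (viii) as the only ready step → (viii).
(vii) needed (i), (ii), (vi) and (viii), now all done → (vii).
Now (iii) and (iv) have their prerequisites met. (iii) has the earlier label, so (iii) next.
(iv) needed (vii) and (viii), now all done → (iv).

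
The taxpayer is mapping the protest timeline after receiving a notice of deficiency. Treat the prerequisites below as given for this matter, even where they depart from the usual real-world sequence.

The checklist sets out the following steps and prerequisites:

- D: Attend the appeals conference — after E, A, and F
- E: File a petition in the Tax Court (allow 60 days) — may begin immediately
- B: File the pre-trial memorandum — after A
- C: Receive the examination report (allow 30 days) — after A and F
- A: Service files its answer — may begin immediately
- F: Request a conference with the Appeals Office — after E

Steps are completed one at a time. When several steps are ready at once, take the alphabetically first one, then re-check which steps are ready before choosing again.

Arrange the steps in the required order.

Nothing is required for A and E. A has the earlier label → A first.
Ready: B and E. B has the earlier label → B.
Next only E has its prerequisites met → E.
That leaves F as the only ready step → F.
Ready: C and D. C has the earlier label → C.
D needed A, E and F, now all done → D.

A, B, E, F, C, D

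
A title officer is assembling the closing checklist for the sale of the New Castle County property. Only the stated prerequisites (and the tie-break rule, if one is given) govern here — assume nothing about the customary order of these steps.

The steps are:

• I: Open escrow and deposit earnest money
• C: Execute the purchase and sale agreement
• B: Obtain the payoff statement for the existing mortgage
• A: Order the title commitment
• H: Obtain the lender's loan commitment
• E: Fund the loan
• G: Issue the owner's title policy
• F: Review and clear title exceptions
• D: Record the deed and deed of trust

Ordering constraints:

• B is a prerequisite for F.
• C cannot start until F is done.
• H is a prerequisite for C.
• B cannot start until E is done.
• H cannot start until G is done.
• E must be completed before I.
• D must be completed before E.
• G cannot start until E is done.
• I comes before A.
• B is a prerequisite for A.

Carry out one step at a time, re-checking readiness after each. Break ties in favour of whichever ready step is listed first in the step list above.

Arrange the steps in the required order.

D E I B A G H F C

D has no prerequisites → D first.
E is the only step now ready → E.
I, B and G are all available; I is listed earlier → I.
B and G are both available; B is listed earlier → B.
A and F now also ready, so the ready set is {A, G, F}; A is listed earlier → A.
Ready: G and F. G is listed earlier → G.
H now also ready, so the ready set is {H, F}; H is listed earlier → H.
That leaves F as the only ready step → F.
C is the only step now ready → C.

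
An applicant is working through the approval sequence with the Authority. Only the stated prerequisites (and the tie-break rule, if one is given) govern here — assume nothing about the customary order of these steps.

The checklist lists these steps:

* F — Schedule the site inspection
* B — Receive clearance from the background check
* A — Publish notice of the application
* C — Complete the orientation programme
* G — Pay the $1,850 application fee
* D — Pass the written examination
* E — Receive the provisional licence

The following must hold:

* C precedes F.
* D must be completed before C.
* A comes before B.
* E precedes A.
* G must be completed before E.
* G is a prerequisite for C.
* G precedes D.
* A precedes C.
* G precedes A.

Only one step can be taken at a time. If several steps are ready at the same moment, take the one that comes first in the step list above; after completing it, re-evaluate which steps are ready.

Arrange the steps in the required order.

G → D → E → A → B → C → F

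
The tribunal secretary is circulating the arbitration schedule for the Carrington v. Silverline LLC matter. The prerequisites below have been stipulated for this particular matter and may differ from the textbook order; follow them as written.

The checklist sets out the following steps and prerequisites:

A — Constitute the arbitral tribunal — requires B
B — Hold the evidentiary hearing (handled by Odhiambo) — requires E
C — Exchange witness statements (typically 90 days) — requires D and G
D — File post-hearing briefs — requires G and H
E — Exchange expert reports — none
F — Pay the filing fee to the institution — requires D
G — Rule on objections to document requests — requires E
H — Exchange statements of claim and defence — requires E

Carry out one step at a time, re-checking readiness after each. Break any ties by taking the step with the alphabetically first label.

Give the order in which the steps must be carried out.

E, B, A, G, H, D, C, F

E is the only step with nothing outstanding, so it goes first.
B, G and H are all available; B has the earlier label → B.
Now A, G and H have their prerequisites met. A has the earlier label, so A next.
Now G and H have their prerequisites met. G has the earlier label, so G next.
Next only H has its prerequisites met → H.
That leaves D as the only ready step → D.
C and F are both available; C has the earlier label → C.
F is the only step now ready → F.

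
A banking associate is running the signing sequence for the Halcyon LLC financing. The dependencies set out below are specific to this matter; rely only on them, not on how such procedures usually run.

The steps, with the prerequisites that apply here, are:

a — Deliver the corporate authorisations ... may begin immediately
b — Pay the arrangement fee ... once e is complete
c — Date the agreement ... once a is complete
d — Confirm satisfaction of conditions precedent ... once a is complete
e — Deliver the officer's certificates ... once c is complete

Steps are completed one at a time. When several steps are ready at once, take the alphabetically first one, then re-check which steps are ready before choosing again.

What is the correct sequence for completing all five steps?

a c d e b

a has no prerequisites → a first.
Ready: c and d. c has the earlier label → c.
Now d and e have their prerequisites met. d has the earlier label, so d next.
e needed c, now all done → e.
b needed e, now all done → b.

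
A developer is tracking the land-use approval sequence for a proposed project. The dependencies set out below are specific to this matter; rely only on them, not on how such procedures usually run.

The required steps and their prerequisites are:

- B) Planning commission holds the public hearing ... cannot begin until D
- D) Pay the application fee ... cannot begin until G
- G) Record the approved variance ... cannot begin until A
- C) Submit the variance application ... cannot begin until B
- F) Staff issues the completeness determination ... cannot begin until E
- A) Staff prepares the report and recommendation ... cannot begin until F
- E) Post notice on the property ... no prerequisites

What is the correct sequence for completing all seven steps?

E → F → A → G → D → B → C

E is the only step with nothing outstanding, so it goes first.
That leaves F as the only ready step → F.
A needed F, now all done → A.
That leaves G as the only ready step → G.
D needed G, now all done → D.
That leaves B as the only ready step → B.
C is the only step now ready → C.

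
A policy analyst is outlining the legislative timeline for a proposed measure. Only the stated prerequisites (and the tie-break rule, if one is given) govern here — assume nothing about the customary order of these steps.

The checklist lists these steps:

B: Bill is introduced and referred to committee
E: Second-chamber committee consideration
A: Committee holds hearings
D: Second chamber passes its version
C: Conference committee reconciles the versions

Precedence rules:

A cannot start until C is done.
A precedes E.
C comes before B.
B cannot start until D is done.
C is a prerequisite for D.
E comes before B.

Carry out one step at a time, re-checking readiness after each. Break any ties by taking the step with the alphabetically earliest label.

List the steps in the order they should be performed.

C has no prerequisites → C first.
Now A and D have their prerequisites met. A has the earlier label, so A next.
E now also ready, so the ready set is {D, E}; D has the earlier label → D.
Next only E has its prerequisites met → E.
B needed C, D and E, now all done → B.

C A D E B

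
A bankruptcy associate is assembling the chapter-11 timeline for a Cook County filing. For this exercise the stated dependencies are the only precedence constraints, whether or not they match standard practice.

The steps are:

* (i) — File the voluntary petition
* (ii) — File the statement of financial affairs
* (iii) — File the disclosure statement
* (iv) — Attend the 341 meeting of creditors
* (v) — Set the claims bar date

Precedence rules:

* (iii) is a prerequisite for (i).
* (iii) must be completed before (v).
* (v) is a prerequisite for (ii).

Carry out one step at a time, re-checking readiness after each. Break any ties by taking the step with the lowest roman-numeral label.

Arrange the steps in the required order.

(iii) (i) (iv) (v) (ii)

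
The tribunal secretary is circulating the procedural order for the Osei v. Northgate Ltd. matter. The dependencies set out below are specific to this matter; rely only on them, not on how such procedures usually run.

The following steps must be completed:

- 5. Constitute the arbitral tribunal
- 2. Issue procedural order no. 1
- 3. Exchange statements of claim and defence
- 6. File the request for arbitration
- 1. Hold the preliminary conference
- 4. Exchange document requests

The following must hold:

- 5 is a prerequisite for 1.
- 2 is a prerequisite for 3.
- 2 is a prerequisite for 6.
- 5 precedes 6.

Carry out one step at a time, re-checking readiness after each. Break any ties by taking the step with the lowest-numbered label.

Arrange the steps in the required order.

2 3 4 5 1 6

Nothing is required for 2, 4 and 5. 2 has the earlier label → 2 first.
3 now also ready, so the ready set is {3, 4, 5}; 3 has the earlier label → 3.
Now 4 and 5 have their prerequisites met. 4 has the earlier label, so 4 next.
Next only 5 has its prerequisites met → 5.
Ready: 1 and 6. 1 has the earlier label → 1.
6 is the only step now ready → 6.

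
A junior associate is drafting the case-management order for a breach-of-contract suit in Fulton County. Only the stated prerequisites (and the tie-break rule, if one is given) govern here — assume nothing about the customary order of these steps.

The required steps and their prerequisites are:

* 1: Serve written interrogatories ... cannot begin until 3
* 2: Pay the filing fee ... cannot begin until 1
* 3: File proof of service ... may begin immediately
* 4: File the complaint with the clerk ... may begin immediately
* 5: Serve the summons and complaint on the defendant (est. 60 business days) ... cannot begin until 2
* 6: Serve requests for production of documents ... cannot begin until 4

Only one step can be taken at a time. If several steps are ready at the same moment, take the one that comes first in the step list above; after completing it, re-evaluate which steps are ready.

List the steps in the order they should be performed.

3, 1, 2, 4, 5, 6

3 and 4 have no prerequisites; 3 is listed earlier, so 3 is first.
1 and 4 are both available; 1 is listed earlier → 1.
2 now also ready, so the ready set is {2, 4}; 2 is listed earlier → 2.
5 now also ready, so the ready set is {4, 5}; 4 is listed earlier → 4.
5 and 6 are both available; 5 is listed earlier → 5.
Next only 6 has its prerequisites met → 6.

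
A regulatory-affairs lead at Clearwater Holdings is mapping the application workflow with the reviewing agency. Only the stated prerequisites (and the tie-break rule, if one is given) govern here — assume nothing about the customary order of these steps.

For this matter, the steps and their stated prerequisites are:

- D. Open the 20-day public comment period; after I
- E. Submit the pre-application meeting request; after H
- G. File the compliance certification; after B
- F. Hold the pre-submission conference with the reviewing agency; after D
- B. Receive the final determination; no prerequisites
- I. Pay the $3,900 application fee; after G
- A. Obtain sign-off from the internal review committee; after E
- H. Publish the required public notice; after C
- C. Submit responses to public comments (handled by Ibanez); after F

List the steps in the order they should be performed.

B has no prerequisites → B first.
G needed B, now all done → G.
That leaves I as the only ready step → I.
That leaves D as the only ready step → D.
F needed D, now all done → F.
C is the only step now ready → C.
H needed C, now all done → H.
E needed H, now all done → E.
A is the only step now ready → A.

B G I D F C H E A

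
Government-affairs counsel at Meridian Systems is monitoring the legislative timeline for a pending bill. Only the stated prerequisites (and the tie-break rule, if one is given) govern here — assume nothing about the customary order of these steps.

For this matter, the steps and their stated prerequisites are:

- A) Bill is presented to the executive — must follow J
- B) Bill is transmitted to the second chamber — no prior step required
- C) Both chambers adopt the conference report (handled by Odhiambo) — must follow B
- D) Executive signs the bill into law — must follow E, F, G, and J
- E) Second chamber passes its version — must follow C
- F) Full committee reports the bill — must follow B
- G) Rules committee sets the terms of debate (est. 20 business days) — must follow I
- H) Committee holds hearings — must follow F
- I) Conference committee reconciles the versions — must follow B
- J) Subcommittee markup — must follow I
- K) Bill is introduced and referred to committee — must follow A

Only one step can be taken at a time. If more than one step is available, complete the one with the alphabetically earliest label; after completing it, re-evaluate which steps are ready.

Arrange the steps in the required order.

B, C, E, F, H, I, G, J, A, D, K

B has no prerequisites → B first.
Now C, F and I have their prerequisites met. C has the earlier label, so C next.
E now also ready, so the ready set is {E, F, I}; E has the earlier label → E.
Ready: F and I. F has the earlier label → F.
H and I are both available; H has the earlier label → H.
I needed B, now all done → I.
Now G and J have their prerequisites met. G has the earlier label, so G next.
J needed I, now all done → J.
A and D are both available; A has the earlier label → A.
Ready: D and K. D has the earlier label → D.
Next only K has its prerequisites met → K.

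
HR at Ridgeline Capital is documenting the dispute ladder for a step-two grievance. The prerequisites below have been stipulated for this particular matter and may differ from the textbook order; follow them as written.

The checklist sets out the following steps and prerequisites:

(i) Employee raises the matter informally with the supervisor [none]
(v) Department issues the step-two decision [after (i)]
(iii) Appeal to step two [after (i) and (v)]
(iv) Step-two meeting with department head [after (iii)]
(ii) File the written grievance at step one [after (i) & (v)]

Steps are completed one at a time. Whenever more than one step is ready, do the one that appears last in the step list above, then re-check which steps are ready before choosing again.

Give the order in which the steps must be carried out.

Only (i) has no prerequisites, so it is first.
Next only (v) has its prerequisites met → (v).
Now (ii) and (iii) have their prerequisites met. (ii) is listed later, so (ii) next.
That leaves (iii) as the only ready step → (iii).
That leaves (iv) as the only ready step → (iv).

(i), (v), (ii), (iii), (iv)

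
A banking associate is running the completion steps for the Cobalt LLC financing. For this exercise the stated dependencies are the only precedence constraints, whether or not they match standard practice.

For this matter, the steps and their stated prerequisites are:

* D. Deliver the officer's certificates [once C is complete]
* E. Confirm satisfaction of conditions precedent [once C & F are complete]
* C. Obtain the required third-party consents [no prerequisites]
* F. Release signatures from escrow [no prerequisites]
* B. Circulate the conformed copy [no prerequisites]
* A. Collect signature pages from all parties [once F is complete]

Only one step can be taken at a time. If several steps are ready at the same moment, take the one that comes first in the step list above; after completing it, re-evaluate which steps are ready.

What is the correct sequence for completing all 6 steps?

C → D → F → E → B → A

C, F and B have no prerequisites; C is listed earlier, so C is first.
Now D, F and B have their prerequisites met. D is listed earlier, so D next.
F and B are both available; F is listed earlier → F.
E and A now also ready, so the ready set is {E, B, A}; E is listed earlier → E.
Ready: B and A. B is listed earlier → B.
That leaves A as the only ready step → A.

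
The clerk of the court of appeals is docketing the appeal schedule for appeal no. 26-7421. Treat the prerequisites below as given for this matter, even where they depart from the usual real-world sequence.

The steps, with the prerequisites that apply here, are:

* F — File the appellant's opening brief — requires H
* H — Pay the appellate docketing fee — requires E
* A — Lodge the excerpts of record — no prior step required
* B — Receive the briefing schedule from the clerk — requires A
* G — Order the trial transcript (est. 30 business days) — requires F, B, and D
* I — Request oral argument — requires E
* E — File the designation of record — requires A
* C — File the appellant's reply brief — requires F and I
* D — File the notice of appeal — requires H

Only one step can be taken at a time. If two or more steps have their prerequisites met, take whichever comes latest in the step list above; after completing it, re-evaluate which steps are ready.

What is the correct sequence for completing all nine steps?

A is the only step with nothing outstanding, so it goes first.
E and B are both available; E is listed later → E.
I, B and H are all available; I is listed later → I.
Ready: B and H. B is listed later → B.
H needed E, now all done → H.
Ready: D and F. D is listed later → D.
Next only F has its prerequisites met → F.
C and G are both available; C is listed later → C.
G is the only step now ready → G.

A, E, I, B, H, D, F, C, G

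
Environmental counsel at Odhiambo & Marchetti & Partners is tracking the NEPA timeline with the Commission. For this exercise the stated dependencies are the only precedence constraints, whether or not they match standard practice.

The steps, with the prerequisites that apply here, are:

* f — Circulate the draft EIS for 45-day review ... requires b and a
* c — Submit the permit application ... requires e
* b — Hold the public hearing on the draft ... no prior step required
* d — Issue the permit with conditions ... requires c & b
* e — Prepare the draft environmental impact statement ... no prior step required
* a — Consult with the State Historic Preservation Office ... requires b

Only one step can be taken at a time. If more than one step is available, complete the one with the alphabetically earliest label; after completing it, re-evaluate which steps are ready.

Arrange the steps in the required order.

b, a, e, c, d, f

Nothing is required for b and e. b has the earlier label → b first.
a now also ready, so the ready set is {a, e}; a has the earlier label → a.
f now also ready, so the ready set is {e, f}; e has the earlier label → e.
Now c and f have their prerequisites met. c has the earlier label, so c next.
Ready: d and f. d has the earlier label → d.
Next only f has its prerequisites met → f.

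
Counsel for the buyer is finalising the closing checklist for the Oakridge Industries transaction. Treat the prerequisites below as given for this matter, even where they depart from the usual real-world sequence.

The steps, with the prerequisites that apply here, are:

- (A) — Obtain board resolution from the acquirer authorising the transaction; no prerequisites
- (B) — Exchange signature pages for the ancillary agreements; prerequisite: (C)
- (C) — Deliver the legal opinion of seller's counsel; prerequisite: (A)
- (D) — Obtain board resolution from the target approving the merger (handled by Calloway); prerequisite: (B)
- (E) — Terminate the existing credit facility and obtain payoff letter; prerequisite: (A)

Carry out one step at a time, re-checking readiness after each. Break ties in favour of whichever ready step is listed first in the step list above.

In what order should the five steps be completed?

(A) (C) (B) (D) (E)

(A) is the only step with nothing outstanding, so it goes first.
Now (C) and (E) have their prerequisites met. (C) is listed earlier, so (C) next.
(B) and (E) are both available; (B) is listed earlier → (B).
Ready: (D) and (E). (D) is listed earlier → (D).
That leaves (E) as the only ready step → (E).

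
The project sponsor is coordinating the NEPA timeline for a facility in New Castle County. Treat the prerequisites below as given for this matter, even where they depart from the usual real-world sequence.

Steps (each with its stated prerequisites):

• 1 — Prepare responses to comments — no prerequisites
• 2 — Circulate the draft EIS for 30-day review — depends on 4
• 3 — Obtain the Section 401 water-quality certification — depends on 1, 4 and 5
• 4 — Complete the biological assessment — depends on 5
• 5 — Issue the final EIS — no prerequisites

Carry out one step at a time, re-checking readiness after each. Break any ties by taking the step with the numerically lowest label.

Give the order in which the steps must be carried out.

1, 5, 4, 2, 3

Nothing is required for 1 and 5. 1 has the earlier label → 1 first.
5 is the only step now ready → 5.
4 needed 5, now all done → 4.
2 and 3 are both available; 2 has the earlier label → 2.
Next only 3 has its prerequisites met → 3.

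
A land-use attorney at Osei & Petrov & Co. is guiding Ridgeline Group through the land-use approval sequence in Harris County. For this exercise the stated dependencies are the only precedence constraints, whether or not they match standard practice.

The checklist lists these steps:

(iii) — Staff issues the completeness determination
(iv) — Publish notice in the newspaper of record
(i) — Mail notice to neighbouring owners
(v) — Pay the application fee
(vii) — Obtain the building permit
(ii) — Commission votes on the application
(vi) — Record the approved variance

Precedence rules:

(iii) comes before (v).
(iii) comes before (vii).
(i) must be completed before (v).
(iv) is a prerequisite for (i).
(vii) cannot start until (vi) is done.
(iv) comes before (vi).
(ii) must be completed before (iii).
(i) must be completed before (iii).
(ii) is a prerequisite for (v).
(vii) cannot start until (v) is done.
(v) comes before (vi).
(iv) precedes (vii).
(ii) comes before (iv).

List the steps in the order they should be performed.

Only (ii) has no prerequisites, so it is first.
Next only (iv) has its prerequisites met → (iv).
(i) needed (iv), now all done → (i).
(iii) needed (i) and (ii), now all done → (iii).
That leaves (v) as the only ready step → (v).
(vi) needed (iv) and (v), now all done → (vi).
Next only (vii) has its prerequisites met → (vii).

(ii) (iv) (i) (iii) (v) (vi) (vii)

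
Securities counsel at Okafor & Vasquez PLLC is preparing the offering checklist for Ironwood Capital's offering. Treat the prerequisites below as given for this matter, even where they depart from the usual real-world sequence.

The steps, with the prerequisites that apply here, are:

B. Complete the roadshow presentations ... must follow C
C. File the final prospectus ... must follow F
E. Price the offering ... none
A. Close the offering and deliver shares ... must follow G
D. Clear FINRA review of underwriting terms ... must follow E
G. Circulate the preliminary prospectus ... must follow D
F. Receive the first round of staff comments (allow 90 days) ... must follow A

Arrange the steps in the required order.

E → D → G → A → F → C → B

Only E has no prerequisites, so it is first.
That leaves D as the only ready step → D.
G needed D, now all done → G.
Next only A has its prerequisites met → A.
Next only F has its prerequisites met → F.
Next only C has its prerequisites met → C.
B needed C, now all done → B.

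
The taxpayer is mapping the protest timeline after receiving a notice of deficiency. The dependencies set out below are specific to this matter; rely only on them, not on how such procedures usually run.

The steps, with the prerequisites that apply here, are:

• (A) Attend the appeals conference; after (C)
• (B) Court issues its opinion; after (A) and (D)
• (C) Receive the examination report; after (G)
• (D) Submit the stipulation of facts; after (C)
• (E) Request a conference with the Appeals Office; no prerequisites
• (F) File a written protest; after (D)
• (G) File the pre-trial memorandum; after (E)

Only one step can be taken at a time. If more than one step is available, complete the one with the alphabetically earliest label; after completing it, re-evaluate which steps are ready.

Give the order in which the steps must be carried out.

Only (E) has no prerequisites, so it is first.
(G) needed (E), now all done → (G).
(C) needed (G), now all done → (C).
(A) and (D) are both available; (A) has the earlier label → (A).
(D) needed (C), now all done → (D).
Now (B) and (F) have their prerequisites met. (B) has the earlier label, so (B) next.
Next only (F) has its prerequisites met → (F).

(E) → (G) → (C) → (A) → (D) → (B) → (F)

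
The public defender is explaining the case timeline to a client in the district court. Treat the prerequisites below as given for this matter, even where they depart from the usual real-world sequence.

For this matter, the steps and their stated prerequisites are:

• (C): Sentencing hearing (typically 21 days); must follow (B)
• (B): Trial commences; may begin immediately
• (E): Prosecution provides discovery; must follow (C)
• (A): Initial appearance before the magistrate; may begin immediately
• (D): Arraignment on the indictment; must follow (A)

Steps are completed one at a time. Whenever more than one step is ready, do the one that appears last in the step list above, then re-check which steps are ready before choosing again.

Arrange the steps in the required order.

(A), (D), (B), (C), (E)

(A) and (B) have no prerequisites; (A) is listed later, so (A) is first.
(D) now also ready, so the ready set is {(D), (B)}; (D) is listed later → (D).
Next only (B) has its prerequisites met → (B).
That leaves (C) as the only ready step → (C).
(E) is the only step now ready → (E).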